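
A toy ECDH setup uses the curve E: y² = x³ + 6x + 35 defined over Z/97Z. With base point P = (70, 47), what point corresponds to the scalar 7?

(74, 90)

Repeated addition: build up to 7P.
2P: tangent at (70, 47): λ = (3·70² + 6)/(2·47) ≡ 59/94. 94⁻¹ ≡ 32 (mod 97) since 94·32 = 3008 ≡ 1, so λ ≡ 59·32 ≡ 45.
  x = λ² - 70 - 70 = 2025 - 140 ≡ 42; y = λ·(70 - 42) - 47 ≡ 49. → (42, 49)
3P: (42, 49) + (70, 47). λ = (47 - 49)/(70 - 42) ≡ 95/28 mod 97. 28⁻¹ ≡ 52 (mod 97), so λ ≡ 90.
  x = λ² - 42 - 70 = 8100 - 112 ≡ 34; y = λ·(42 - 34) - 49 ≡ 89. → (34, 89)
4P: (34, 89) + (70, 47). λ = (47 - 89)/(70 - 34) ≡ 55/36 mod 97. 36⁻¹ ≡ 62 (mod 97), so λ ≡ 15.
  x = λ² - 34 - 70 = 225 - 104 ≡ 24; y = λ·(34 - 24) - 89 ≡ 61. → (24, 61)
5P: (24, 61) + (70, 47). λ = (47 - 61)/(70 - 24) ≡ 83/46 mod 97. 46⁻¹ ≡ 19 (mod 97) since 46·19 = 874 ≡ 1, so λ ≡ 25.
  x = λ² - 24 - 70 = 625 - 94 ≡ 46; y = λ·(24 - 46) - 61 ≡ 68. → (46, 68)
6P: (46, 68) + (70, 47). λ = (47 - 68)/(70 - 46) ≡ 76/24 mod 97. 24⁻¹ ≡ 93 (mod 97) since 24·93 = 2232 ≡ 1, so λ ≡ 84.
  x = λ² - 46 - 70 = 7056 - 116 ≡ 53; y = λ·(46 - 53) - 68 ≡ 23. → (53, 23)
7P: (53, 23) + (70, 47). λ = (47 - 23)/(70 - 53) ≡ 24/17 mod 97. 17⁻¹ ≡ 40 (mod 97), so λ ≡ 87.
  x = λ² - 53 - 70 = 7569 - 123 ≡ 74; y = λ·(53 - 74) - 23 ≡ 90. → (74, 90)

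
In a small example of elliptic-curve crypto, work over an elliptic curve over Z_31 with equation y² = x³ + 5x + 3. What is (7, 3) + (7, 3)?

tangent at (7, 3): λ = (3·7² + 5)/(2·3) ≡ 28/6. 6⁻¹ ≡ 26 (mod 31), so λ ≡ 28·26 ≡ 15.
  x = λ² - 7 - 7 = 225 - 14 ≡ 25; y = λ·(7 - 25) - 3 ≡ 6. → (25, 6)

(25, 6)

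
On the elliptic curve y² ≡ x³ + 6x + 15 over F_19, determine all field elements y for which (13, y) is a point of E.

none

x³ + 6x + 15 = 2290 ≡ 10 (mod 19).
10 is a non-residue mod 19; no y exists.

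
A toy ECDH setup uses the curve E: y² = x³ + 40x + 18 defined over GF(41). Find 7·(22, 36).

Write G = (22, 36).
Double-and-add on 7 = (111)₂. Start with G = (22, 36) for the leading 1-bit.
double: tangent at (22, 36): λ = (3·22² + 40)/(2·36) ≡ 16/31. 31⁻¹ ≡ 4 (mod 41), so λ ≡ 16·4 ≡ 23.
  x = λ² - 22 - 22 = 529 - 44 ≡ 34; y = λ·(22 - 34) - 36 ≡ 16. → (34, 16)
add G: (34, 16) + (22, 36). λ = (36 - 16)/(22 - 34) ≡ 20/29 mod 41. 29⁻¹ ≡ 17 (mod 41) since 29·17 = 493 ≡ 1, so λ ≡ 12.
  x = λ² - 34 - 22 = 144 - 56 ≡ 6; y = λ·(34 - 6) - 16 ≡ 33. → (6, 33)
double: tangent at (6, 33): λ = (3·6² + 40)/(2·33) ≡ 25/25. 25⁻¹ ≡ 23 (mod 41), so λ ≡ 25·23 ≡ 1.
  x = λ² - 6 - 6 = 1 - 12 ≡ 30; y = λ·(6 - 30) - 33 ≡ 25. → (30, 25)
add G: (30, 25) + (22, 36). λ = (36 - 25)/(22 - 30) ≡ 11/33 mod 41. 33⁻¹ ≡ 5 (mod 41) since 33·5 = 165 ≡ 1, so λ ≡ 14.
  x = λ² - 30 - 22 = 196 - 52 ≡ 21; y = λ·(30 - 21) - 25 ≡ 19. → (21, 19)

(21, 19)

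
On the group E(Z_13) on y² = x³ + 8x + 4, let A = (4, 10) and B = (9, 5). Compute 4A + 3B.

(9, 8)

First 4A:
Repeated addition: build up to 4A.
2A: tangent at (4, 10): λ = (3·4² + 8)/(2·10) ≡ 4/7. 7⁻¹ ≡ 2 (mod 13), so λ ≡ 4·2 ≡ 8.
  x = λ² - 4 - 4 = 64 - 8 ≡ 4; y = λ·(4 - 4) - 10 ≡ 3. → (4, 3)
3A: (4, 3) + (4, 10): same x and y₁ ≡ -y₂, so the sum is O.
4A: O + (4, 10) = (4, 10) (identity).
4A = (4, 10).
Next 3B:
Repeated addition: build up to 3B.
2B: tangent at (9, 5): λ = (3·9² + 8)/(2·5) ≡ 4/10. 10⁻¹ ≡ 4 (mod 13) since 10·4 = 40 ≡ 1, so λ ≡ 4·4 ≡ 3.
  x = λ² - 9 - 9 = 9 - 18 ≡ 4; y = λ·(9 - 4) - 5 ≡ 10. → (4, 10)
3B: (4, 10) + (9, 5). λ = (5 - 10)/(9 - 4) ≡ 8/5 mod 13. 5⁻¹ ≡ 8 (mod 13), so λ ≡ 12.
  x = λ² - 4 - 9 = 144 - 13 ≡ 1; y = λ·(4 - 1) - 10 ≡ 0. → (1, 0)
3B = (1, 0).
Finally 4A + 3B:
(4, 10) + (1, 0). λ = (0 - 10)/(1 - 4) ≡ 3/10 mod 13. 10⁻¹ ≡ 4 (mod 13) since 10·4 = 40 ≡ 1, so λ ≡ 12.
  x = λ² - 4 - 1 = 144 - 5 ≡ 9; y = λ·(4 - 9) - 10 ≡ 8. → (9, 8)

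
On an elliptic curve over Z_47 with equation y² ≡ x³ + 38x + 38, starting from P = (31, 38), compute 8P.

Double-and-add on 8 = (1000)₂. Start with P = (31, 38) for the leading 1-bit.
double: tangent at (31, 38): λ = (3·31² + 38)/(2·38) ≡ 7/29. 29⁻¹ ≡ 13 (mod 47), so λ ≡ 7·13 ≡ 44.
  x = λ² - 31 - 31 = 1936 - 62 ≡ 41; y = λ·(31 - 41) - 38 ≡ 39. → (41, 39)
double: tangent at (41, 39): λ = (3·41² + 38)/(2·39) ≡ 5/31. 31⁻¹ ≡ 44 (mod 47), so λ ≡ 5·44 ≡ 32.
  x = λ² - 41 - 41 = 1024 - 82 ≡ 2; y = λ·(41 - 2) - 39 ≡ 34. → (2, 34)
double: tangent at (2, 34): λ = (3·2² + 38)/(2·34) ≡ 3/21. 21⁻¹ ≡ 9 (mod 47), so λ ≡ 3·9 ≡ 27.
  x = λ² - 2 - 2 = 729 - 4 ≡ 20; y = λ·(2 - 20) - 34 ≡ 44. → (20, 44)

(20, 44)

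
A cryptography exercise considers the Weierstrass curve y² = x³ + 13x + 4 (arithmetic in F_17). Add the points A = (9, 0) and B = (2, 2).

(4, 1)

(9, 0) + (2, 2). λ = (2 - 0)/(2 - 9) ≡ 2/10 mod 17. 10⁻¹ ≡ 12 (mod 17) since 10·12 = 120 ≡ 1, so λ ≡ 7.
  x = λ² - 9 - 2 = 49 - 11 ≡ 4; y = λ·(9 - 4) - 0 ≡ 1. → (4, 1)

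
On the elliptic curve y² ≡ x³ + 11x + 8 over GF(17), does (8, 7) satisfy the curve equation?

no

y² = 7² ≡ 15; x³ + 11x + 8 = 608 ≡ 13 (mod 17). 15 ≠ 13.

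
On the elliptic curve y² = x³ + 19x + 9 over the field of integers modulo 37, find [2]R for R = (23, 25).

tangent at (23, 25): λ = (3·23² + 19)/(2·25) ≡ 15/13. 13⁻¹ ≡ 20 (mod 37) since 13·20 = 260 ≡ 1, so λ ≡ 15·20 ≡ 4.
  x = λ² - 23 - 23 = 16 - 46 ≡ 7; y = λ·(23 - 7) - 25 ≡ 2. → (7, 2)

(7, 2)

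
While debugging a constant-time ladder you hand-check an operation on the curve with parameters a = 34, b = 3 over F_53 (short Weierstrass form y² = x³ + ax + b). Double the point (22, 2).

(49, 11)

tangent at (22, 2): λ = (3·22² + 34)/(2·2) ≡ 2/4. 4⁻¹ ≡ 40 (mod 53), so λ ≡ 2·40 ≡ 27.
  x = λ² - 22 - 22 = 729 - 44 ≡ 49; y = λ·(22 - 49) - 2 ≡ 11. → (49, 11)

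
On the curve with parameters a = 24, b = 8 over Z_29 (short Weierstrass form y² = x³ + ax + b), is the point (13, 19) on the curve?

no

y² = 19² ≡ 13; x³ + 24x + 8 = 2517 ≡ 23 (mod 29). 13 ≠ 23.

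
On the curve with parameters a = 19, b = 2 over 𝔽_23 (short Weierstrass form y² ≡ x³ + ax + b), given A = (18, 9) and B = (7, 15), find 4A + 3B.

(13, 10)

First 4A:
Repeated addition: build up to 4A.
2A: tangent at (18, 9): λ = (3·18² + 19)/(2·9) ≡ 2/18. 18⁻¹ ≡ 9 (mod 23), so λ ≡ 2·9 ≡ 18.
  x = λ² - 18 - 18 = 324 - 36 ≡ 12; y = λ·(18 - 12) - 9 ≡ 7. → (12, 7)
3A: (12, 7) + (18, 9). λ = (9 - 7)/(18 - 12) ≡ 2/6 mod 23. 6⁻¹ ≡ 4 (mod 23), so λ ≡ 8.
  x = λ² - 12 - 18 = 64 - 30 ≡ 11; y = λ·(12 - 11) - 7 ≡ 1. → (11, 1)
4A: (11, 1) + (18, 9). λ = (9 - 1)/(18 - 11) ≡ 8/7 mod 23. 7⁻¹ ≡ 10 (mod 23) since 7·10 = 70 ≡ 1, so λ ≡ 11.
  x = λ² - 11 - 18 = 121 - 29 ≡ 0; y = λ·(11 - 0) - 1 ≡ 5. → (0, 5)
4A = (0, 5).
Next 3B:
Repeated addition: build up to 3B.
2B: tangent at (7, 15): λ = (3·7² + 19)/(2·15) ≡ 5/7. 7⁻¹ ≡ 10 (mod 23) since 7·10 = 70 ≡ 1, so λ ≡ 5·10 ≡ 4.
  x = λ² - 7 - 7 = 16 - 14 ≡ 2; y = λ·(7 - 2) - 15 ≡ 5. → (2, 5)
3B: (2, 5) + (7, 15). λ = (15 - 5)/(7 - 2) ≡ 10/5 mod 23. 5⁻¹ ≡ 14 (mod 23) since 5·14 = 70 ≡ 1, so λ ≡ 2.
  x = λ² - 2 - 7 = 4 - 9 ≡ 18; y = λ·(2 - 18) - 5 ≡ 9. → (18, 9)
3B = (18, 9).
Finally 4A + 3B:
(0, 5) + (18, 9). λ = (9 - 5)/(18 - 0) ≡ 4/18 mod 23. 18⁻¹ ≡ 9 (mod 23), so λ ≡ 13.
  x = λ² - 0 - 18 = 169 - 18 ≡ 13; y = λ·(0 - 13) - 5 ≡ 10. → (13, 10)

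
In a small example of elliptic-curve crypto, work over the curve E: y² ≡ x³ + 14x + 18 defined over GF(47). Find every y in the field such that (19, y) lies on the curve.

x³ + 14x + 18 = 7143 ≡ 46 (mod 47).
46 is a non-residue mod 47; no y exists.

none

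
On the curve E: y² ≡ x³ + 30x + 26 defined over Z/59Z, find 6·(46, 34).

Write P = (46, 34).
Double-and-add on 6 = (110)₂. Start with P = (46, 34) for the leading 1-bit.
double: tangent at (46, 34): λ = (3·46² + 30)/(2·34) ≡ 6/9. 9⁻¹ ≡ 46 (mod 59), so λ ≡ 6·46 ≡ 40.
  x = λ² - 46 - 46 = 1600 - 92 ≡ 33; y = λ·(46 - 33) - 34 ≡ 14. → (33, 14)
add P: (33, 14) + (46, 34). λ = (34 - 14)/(46 - 33) ≡ 20/13 mod 59. 13⁻¹ ≡ 50 (mod 59), so λ ≡ 56.
  x = λ² - 33 - 46 = 3136 - 79 ≡ 48; y = λ·(33 - 48) - 14 ≡ 31. → (48, 31)
double: tangent at (48, 31): λ = (3·48² + 30)/(2·31) ≡ 39/3. 3⁻¹ ≡ 20 (mod 59), so λ ≡ 39·20 ≡ 13.
  x = λ² - 48 - 48 = 169 - 96 ≡ 14; y = λ·(48 - 14) - 31 ≡ 57. → (14, 57)

(14, 57)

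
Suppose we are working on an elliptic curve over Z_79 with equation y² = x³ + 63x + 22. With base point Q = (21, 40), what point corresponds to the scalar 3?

Repeated addition: build up to 3Q.
2Q: tangent at (21, 40): λ = (3·21² + 63)/(2·40) ≡ 43/1. 1⁻¹ ≡ 1 (mod 79) since 1·1 = 1 ≡ 1, so λ ≡ 43·1 ≡ 43.
  x = λ² - 21 - 21 = 1849 - 42 ≡ 69; y = λ·(21 - 69) - 40 ≡ 29. → (69, 29)
3Q: (69, 29) + (21, 40). λ = (40 - 29)/(21 - 69) ≡ 11/31 mod 79. 31⁻¹ ≡ 51 (mod 79), so λ ≡ 8.
  x = λ² - 69 - 21 = 64 - 90 ≡ 53; y = λ·(69 - 53) - 29 ≡ 20. → (53, 20)

(53, 20)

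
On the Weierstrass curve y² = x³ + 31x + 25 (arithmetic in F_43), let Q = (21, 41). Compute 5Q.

Double-and-add on 5 = (101)₂. Start with Q = (21, 41) for the leading 1-bit.
double: tangent at (21, 41): λ = (3·21² + 31)/(2·41) ≡ 21/39. 39⁻¹ ≡ 32 (mod 43), so λ ≡ 21·32 ≡ 27.
  x = λ² - 21 - 21 = 729 - 42 ≡ 42; y = λ·(21 - 42) - 41 ≡ 37. → (42, 37)
double: tangent at (42, 37): λ = (3·42² + 31)/(2·37) ≡ 34/31. 31⁻¹ ≡ 25 (mod 43), so λ ≡ 34·25 ≡ 33.
  x = λ² - 42 - 42 = 1089 - 84 ≡ 16; y = λ·(42 - 16) - 37 ≡ 4. → (16, 4)
add Q: (16, 4) + (21, 41). λ = (41 - 4)/(21 - 16) ≡ 37/5 mod 43. 5⁻¹ ≡ 26 (mod 43), so λ ≡ 16.
  x = λ² - 16 - 21 = 256 - 37 ≡ 4; y = λ·(16 - 4) - 4 ≡ 16. → (4, 16)

(4, 16)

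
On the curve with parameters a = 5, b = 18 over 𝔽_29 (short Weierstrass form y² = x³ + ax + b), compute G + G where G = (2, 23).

tangent at (2, 23): λ = (3·2² + 5)/(2·23) ≡ 17/17. 17⁻¹ ≡ 12 (mod 29) since 17·12 = 204 ≡ 1, so λ ≡ 17·12 ≡ 1.
  x = λ² - 2 - 2 = 1 - 4 ≡ 26; y = λ·(2 - 26) - 23 ≡ 11. → (26, 11)

(26, 11)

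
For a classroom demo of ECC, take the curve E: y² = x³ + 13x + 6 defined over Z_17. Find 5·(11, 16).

(3, 2)

Write P = (11, 16).
Repeated addition: build up to 5P.
2P: tangent at (11, 16): λ = (3·11² + 13)/(2·16) ≡ 2/15. 15⁻¹ ≡ 8 (mod 17) since 15·8 = 120 ≡ 1, so λ ≡ 2·8 ≡ 16.
  x = λ² - 11 - 11 = 256 - 22 ≡ 13; y = λ·(11 - 13) - 16 ≡ 3. → (13, 3)
3P: (13, 3) + (11, 16). λ = (16 - 3)/(11 - 13) ≡ 13/15 mod 17. 15⁻¹ ≡ 8 (mod 17), so λ ≡ 2.
  x = λ² - 13 - 11 = 4 - 24 ≡ 14; y = λ·(13 - 14) - 3 ≡ 12. → (14, 12)
4P: (14, 12) + (11, 16). λ = (16 - 12)/(11 - 14) ≡ 4/14 mod 17. 14⁻¹ ≡ 11 (mod 17) since 14·11 = 154 ≡ 1, so λ ≡ 10.
  x = λ² - 14 - 11 = 100 - 25 ≡ 7; y = λ·(14 - 7) - 12 ≡ 7. → (7, 7)
5P: (7, 7) + (11, 16). λ = (16 - 7)/(11 - 7) ≡ 9/4 mod 17. 4⁻¹ ≡ 13 (mod 17), so λ ≡ 15.
  x = λ² - 7 - 11 = 225 - 18 ≡ 3; y = λ·(7 - 3) - 7 ≡ 2. → (3, 2)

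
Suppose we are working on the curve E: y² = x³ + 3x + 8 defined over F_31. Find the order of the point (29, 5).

2P: tangent at (29, 5): λ = (3·29² + 3)/(2·5) ≡ 15/10. 10⁻¹ ≡ 28 (mod 31), so λ ≡ 15·28 ≡ 17.
  x = λ² - 29 - 29 = 289 - 58 ≡ 14; y = λ·(29 - 14) - 5 ≡ 2. → (14, 2)
3P: (14, 2) + (29, 5). λ = (5 - 2)/(29 - 14) ≡ 3/15 mod 31. 15⁻¹ ≡ 29 (mod 31), so λ ≡ 25.
  x = λ² - 14 - 29 = 625 - 43 ≡ 24; y = λ·(14 - 24) - 2 ≡ 27. → (24, 27)
4P: (24, 27) + (29, 5). λ = (5 - 27)/(29 - 24) ≡ 9/5 mod 31. 5⁻¹ ≡ 25 (mod 31), so λ ≡ 8.
  x = λ² - 24 - 29 = 64 - 53 ≡ 11; y = λ·(24 - 11) - 27 ≡ 15. → (11, 15)
5P: (11, 15) + (29, 5). λ = (5 - 15)/(29 - 11) ≡ 21/18 mod 31. 18⁻¹ ≡ 19 (mod 31) since 18·19 = 342 ≡ 1, so λ ≡ 27.
  x = λ² - 11 - 29 = 729 - 40 ≡ 7; y = λ·(11 - 7) - 15 ≡ 0. → (7, 0)
6P: (7, 0) + (29, 5). λ = (5 - 0)/(29 - 7) ≡ 5/22 mod 31. 22⁻¹ ≡ 24 (mod 31) since 22·24 = 528 ≡ 1, so λ ≡ 27.
  x = λ² - 7 - 29 = 729 - 36 ≡ 11; y = λ·(7 - 11) - 0 ≡ 16. → (11, 16)
7P: (11, 16) + (29, 5). λ = (5 - 16)/(29 - 11) ≡ 20/18 mod 31. 18⁻¹ ≡ 19 (mod 31), so λ ≡ 8.
  x = λ² - 11 - 29 = 64 - 40 ≡ 24; y = λ·(11 - 24) - 16 ≡ 4. → (24, 4)
8P: (24, 4) + (29, 5). λ = (5 - 4)/(29 - 24) ≡ 1/5 mod 31. 5⁻¹ ≡ 25 (mod 31), so λ ≡ 25.
  x = λ² - 24 - 29 = 625 - 53 ≡ 14; y = λ·(24 - 14) - 4 ≡ 29. → (14, 29)
9P: (14, 29) + (29, 5). λ = (5 - 29)/(29 - 14) ≡ 7/15 mod 31. 15⁻¹ ≡ 29 (mod 31) since 15·29 = 435 ≡ 1, so λ ≡ 17.
  x = λ² - 14 - 29 = 289 - 43 ≡ 29; y = λ·(14 - 29) - 29 ≡ 26. → (29, 26)
10P: (29, 26) + (29, 5): same x and y₁ ≡ -y₂, so the sum is 𝒪.
10P = 𝒪, so the order is 10.

10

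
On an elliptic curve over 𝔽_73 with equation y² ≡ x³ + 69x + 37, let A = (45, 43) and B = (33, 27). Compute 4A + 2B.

(45, 43)

First 4A:
Double-and-add on 4 = (100)₂. Start with A = (45, 43) for the leading 1-bit.
double: tangent at (45, 43): λ = (3·45² + 69)/(2·43) ≡ 12/13. 13⁻¹ ≡ 45 (mod 73), so λ ≡ 12·45 ≡ 29.
  x = λ² - 45 - 45 = 841 - 90 ≡ 21; y = λ·(45 - 21) - 43 ≡ 69. → (21, 69)
double: tangent at (21, 69): λ = (3·21² + 69)/(2·69) ≡ 5/65. 65⁻¹ ≡ 9 (mod 73), so λ ≡ 5·9 ≡ 45.
  x = λ² - 21 - 21 = 2025 - 42 ≡ 12; y = λ·(21 - 12) - 69 ≡ 44. → (12, 44)
4A = (12, 44).
Next 2B:
Repeated addition: build up to 2B.
2B: tangent at (33, 27): λ = (3·33² + 69)/(2·27) ≡ 51/54. 54⁻¹ ≡ 23 (mod 73), so λ ≡ 51·23 ≡ 5.
  x = λ² - 33 - 33 = 25 - 66 ≡ 32; y = λ·(33 - 32) - 27 ≡ 51. → (32, 51)
2B = (32, 51).
Finally 4A + 2B:
(12, 44) + (32, 51). λ = (51 - 44)/(32 - 12) ≡ 7/20 mod 73. 20⁻¹ ≡ 11 (mod 73) since 20·11 = 220 ≡ 1, so λ ≡ 4.
  x = λ² - 12 - 32 = 16 - 44 ≡ 45; y = λ·(12 - 45) - 44 ≡ 43. → (45, 43)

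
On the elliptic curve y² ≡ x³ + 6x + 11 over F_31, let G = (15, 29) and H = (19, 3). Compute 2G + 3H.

(1, 7)

First 2G:
Repeated addition: build up to 2G.
2G: tangent at (15, 29): λ = (3·15² + 6)/(2·29) ≡ 30/27. 27⁻¹ ≡ 23 (mod 31) since 27·23 = 621 ≡ 1, so λ ≡ 30·23 ≡ 8.
  x = λ² - 15 - 15 = 64 - 30 ≡ 3; y = λ·(15 - 3) - 29 ≡ 5. → (3, 5)
2G = (3, 5).
Next 3H:
Repeated addition: build up to 3H.
2H: tangent at (19, 3): λ = (3·19² + 6)/(2·3) ≡ 4/6. 6⁻¹ ≡ 26 (mod 31), so λ ≡ 4·26 ≡ 11.
  x = λ² - 19 - 19 = 121 - 38 ≡ 21; y = λ·(19 - 21) - 3 ≡ 6. → (21, 6)
3H: (21, 6) + (19, 3). λ = (3 - 6)/(19 - 21) ≡ 28/29 mod 31. 29⁻¹ ≡ 15 (mod 31), so λ ≡ 17.
  x = λ² - 21 - 19 = 289 - 40 ≡ 1; y = λ·(21 - 1) - 6 ≡ 24. → (1, 24)
3H = (1, 24).
Finally 2G + 3H:
(3, 5) + (1, 24). λ = (24 - 5)/(1 - 3) ≡ 19/29 mod 31. 29⁻¹ ≡ 15 (mod 31), so λ ≡ 6.
  x = λ² - 3 - 1 = 36 - 4 ≡ 1; y = λ·(3 - 1) - 5 ≡ 7. → (1, 7)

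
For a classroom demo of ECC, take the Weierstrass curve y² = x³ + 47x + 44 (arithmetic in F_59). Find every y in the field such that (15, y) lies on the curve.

x³ + 47x + 44 = 4124 ≡ 53 (mod 59).
Square roots of 53 mod 59: 17 and 42 (since 17² = 289 ≡ 53).

17, 42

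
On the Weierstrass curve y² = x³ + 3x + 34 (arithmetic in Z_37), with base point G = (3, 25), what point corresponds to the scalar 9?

(0, 21)

Double-and-add on 9 = (1001)₂. Start with G = (3, 25) for the leading 1-bit.
double: tangent at (3, 25): λ = (3·3² + 3)/(2·25) ≡ 30/13. 13⁻¹ ≡ 20 (mod 37), so λ ≡ 30·20 ≡ 8.
  x = λ² - 3 - 3 = 64 - 6 ≡ 21; y = λ·(3 - 21) - 25 ≡ 16. → (21, 16)
double: tangent at (21, 16): λ = (3·21² + 3)/(2·16) ≡ 31/32. 32⁻¹ ≡ 22 (mod 37) since 32·22 = 704 ≡ 1, so λ ≡ 31·22 ≡ 16.
  x = λ² - 21 - 21 = 256 - 42 ≡ 29; y = λ·(21 - 29) - 16 ≡ 4. → (29, 4)
double: tangent at (29, 4): λ = (3·29² + 3)/(2·4) ≡ 10/8. 8⁻¹ ≡ 14 (mod 37), so λ ≡ 10·14 ≡ 29.
  x = λ² - 29 - 29 = 841 - 58 ≡ 6; y = λ·(29 - 6) - 4 ≡ 34. → (6, 34)
add G: (6, 34) + (3, 25). λ = (25 - 34)/(3 - 6) ≡ 28/34 mod 37. 34⁻¹ ≡ 12 (mod 37) since 34·12 = 408 ≡ 1, so λ ≡ 3.
  x = λ² - 6 - 3 = 9 - 9 ≡ 0; y = λ·(6 - 0) - 34 ≡ 21. → (0, 21)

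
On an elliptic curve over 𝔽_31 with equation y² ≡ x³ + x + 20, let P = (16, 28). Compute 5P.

Double-and-add on 5 = (101)₂. Start with P = (16, 28) for the leading 1-bit.
double: tangent at (16, 28): λ = (3·16² + 1)/(2·28) ≡ 25/25. 25⁻¹ ≡ 5 (mod 31), so λ ≡ 25·5 ≡ 1.
  x = λ² - 16 - 16 = 1 - 32 ≡ 0; y = λ·(16 - 0) - 28 ≡ 19. → (0, 19)
double: tangent at (0, 19): λ = (3·0² + 1)/(2·19) ≡ 1/7. 7⁻¹ ≡ 9 (mod 31), so λ ≡ 1·9 ≡ 9.
  x = λ² - 0 - 0 = 81 - 0 ≡ 19; y = λ·(0 - 19) - 19 ≡ 27. → (19, 27)
add P: (19, 27) + (16, 28). λ = (28 - 27)/(16 - 19) ≡ 1/28 mod 31. 28⁻¹ ≡ 10 (mod 31) since 28·10 = 280 ≡ 1, so λ ≡ 10.
  x = λ² - 19 - 16 = 100 - 35 ≡ 3; y = λ·(19 - 3) - 27 ≡ 9. → (3, 9)

(3, 9)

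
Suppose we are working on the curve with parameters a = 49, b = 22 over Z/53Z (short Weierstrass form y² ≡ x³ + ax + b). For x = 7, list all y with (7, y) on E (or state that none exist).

x³ + 49x + 22 = 708 ≡ 19 (mod 53).
19 is a non-residue mod 53; no y exists.

none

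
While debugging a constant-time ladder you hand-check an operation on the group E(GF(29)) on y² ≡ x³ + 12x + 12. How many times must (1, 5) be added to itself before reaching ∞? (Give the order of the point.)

2P: tangent at (1, 5): λ = (3·1² + 12)/(2·5) ≡ 15/10. 10⁻¹ ≡ 3 (mod 29), so λ ≡ 15·3 ≡ 16.
  x = λ² - 1 - 1 = 256 - 2 ≡ 22; y = λ·(1 - 22) - 5 ≡ 7. → (22, 7)
3P: (22, 7) + (1, 5). λ = (5 - 7)/(1 - 22) ≡ 27/8 mod 29. 8⁻¹ ≡ 11 (mod 29), so λ ≡ 7.
  x = λ² - 22 - 1 = 49 - 23 ≡ 26; y = λ·(22 - 26) - 7 ≡ 23. → (26, 23)
4P: (26, 23) + (1, 5). λ = (5 - 23)/(1 - 26) ≡ 11/4 mod 29. 4⁻¹ ≡ 22 (mod 29), so λ ≡ 10.
  x = λ² - 26 - 1 = 100 - 27 ≡ 15; y = λ·(26 - 15) - 23 ≡ 0. → (15, 0)
5P: (15, 0) + (1, 5). λ = (5 - 0)/(1 - 15) ≡ 5/15 mod 29. 15⁻¹ ≡ 2 (mod 29), so λ ≡ 10.
  x = λ² - 15 - 1 = 100 - 16 ≡ 26; y = λ·(15 - 26) - 0 ≡ 6. → (26, 6)
6P: (26, 6) + (1, 5). λ = (5 - 6)/(1 - 26) ≡ 28/4 mod 29. 4⁻¹ ≡ 22 (mod 29) since 4·22 = 88 ≡ 1, so λ ≡ 7.
  x = λ² - 26 - 1 = 49 - 27 ≡ 22; y = λ·(26 - 22) - 6 ≡ 22. → (22, 22)
7P: (22, 22) + (1, 5). λ = (5 - 22)/(1 - 22) ≡ 12/8 mod 29. 8⁻¹ ≡ 11 (mod 29), so λ ≡ 16.
  x = λ² - 22 - 1 = 256 - 23 ≡ 1; y = λ·(22 - 1) - 22 ≡ 24. → (1, 24)
8P: (1, 24) + (1, 5): same x and y₁ ≡ -y₂, so the sum is ∞.
8P = ∞, so the order is 8.

8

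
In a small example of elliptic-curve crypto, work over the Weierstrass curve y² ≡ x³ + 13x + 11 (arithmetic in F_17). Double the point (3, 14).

(12, 12)

tangent at (3, 14): λ = (3·3² + 13)/(2·14) ≡ 6/11. 11⁻¹ ≡ 14 (mod 17), so λ ≡ 6·14 ≡ 16.
  x = λ² - 3 - 3 = 256 - 6 ≡ 12; y = λ·(3 - 12) - 14 ≡ 12. → (12, 12)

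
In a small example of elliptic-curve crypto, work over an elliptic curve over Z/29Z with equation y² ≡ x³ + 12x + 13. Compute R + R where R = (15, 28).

(12, 0)

tangent at (15, 28): λ = (3·15² + 12)/(2·28) ≡ 20/27. 27⁻¹ ≡ 14 (mod 29), so λ ≡ 20·14 ≡ 19.
  x = λ² - 15 - 15 = 361 - 30 ≡ 12; y = λ·(15 - 12) - 28 ≡ 0. → (12, 0)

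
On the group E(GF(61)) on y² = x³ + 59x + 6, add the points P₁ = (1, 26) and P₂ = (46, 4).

(1, 26) + (46, 4). λ = (4 - 26)/(46 - 1) ≡ 39/45 mod 61. 45⁻¹ ≡ 19 (mod 61), so λ ≡ 9.
  x = λ² - 1 - 46 = 81 - 47 ≡ 34; y = λ·(1 - 34) - 26 ≡ 43. → (34, 43)

(34, 43)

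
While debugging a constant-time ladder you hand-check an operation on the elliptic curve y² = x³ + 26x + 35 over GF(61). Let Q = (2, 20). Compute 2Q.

tangent at (2, 20): λ = (3·2² + 26)/(2·20) ≡ 38/40. 40⁻¹ ≡ 29 (mod 61), so λ ≡ 38·29 ≡ 4.
  x = λ² - 2 - 2 = 16 - 4 ≡ 12; y = λ·(2 - 12) - 20 ≡ 1. → (12, 1)

(12, 1)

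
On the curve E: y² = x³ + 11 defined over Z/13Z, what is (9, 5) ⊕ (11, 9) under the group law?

(9, 5) + (11, 9). λ = (9 - 5)/(11 - 9) ≡ 4/2 mod 13. 2⁻¹ ≡ 7 (mod 13), so λ ≡ 2.
  x = λ² - 9 - 11 = 4 - 20 ≡ 10; y = λ·(9 - 10) - 5 ≡ 6. → (10, 6)

(10, 6)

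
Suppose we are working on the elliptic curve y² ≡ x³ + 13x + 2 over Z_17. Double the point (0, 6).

(2, 6)

tangent at (0, 6): λ = (3·0² + 13)/(2·6) ≡ 13/12. 12⁻¹ ≡ 10 (mod 17) since 12·10 = 120 ≡ 1, so λ ≡ 13·10 ≡ 11.
  x = λ² - 0 - 0 = 121 - 0 ≡ 2; y = λ·(0 - 2) - 6 ≡ 6. → (2, 6)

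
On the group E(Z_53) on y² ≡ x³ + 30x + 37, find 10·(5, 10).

Write Q = (5, 10).
Double-and-add on 10 = (1010)₂. Start with Q = (5, 10) for the leading 1-bit.
double: tangent at (5, 10): λ = (3·5² + 30)/(2·10) ≡ 52/20. 20⁻¹ ≡ 8 (mod 53), so λ ≡ 52·8 ≡ 45.
  x = λ² - 5 - 5 = 2025 - 10 ≡ 1; y = λ·(5 - 1) - 10 ≡ 11. → (1, 11)
double: tangent at (1, 11): λ = (3·1² + 30)/(2·11) ≡ 33/22. 22⁻¹ ≡ 41 (mod 53) since 22·41 = 902 ≡ 1, so λ ≡ 33·41 ≡ 28.
  x = λ² - 1 - 1 = 784 - 2 ≡ 40; y = λ·(1 - 40) - 11 ≡ 10. → (40, 10)
add Q: (40, 10) + (5, 10). λ = (10 - 10)/(5 - 40) ≡ 0/18 mod 53. 18⁻¹ ≡ 3 (mod 53), so λ ≡ 0.
  x = λ² - 40 - 5 = 0 - 45 ≡ 8; y = λ·(40 - 8) - 10 ≡ 43. → (8, 43)
double: tangent at (8, 43): λ = (3·8² + 30)/(2·43) ≡ 10/33. 33⁻¹ ≡ 45 (mod 53), so λ ≡ 10·45 ≡ 26.
  x = λ² - 8 - 8 = 676 - 16 ≡ 24; y = λ·(8 - 24) - 43 ≡ 18. → (24, 18)

(24, 18)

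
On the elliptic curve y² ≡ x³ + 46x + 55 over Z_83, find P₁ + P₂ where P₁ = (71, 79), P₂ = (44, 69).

(71, 79) + (44, 69). λ = (69 - 79)/(44 - 71) ≡ 73/56 mod 83. 56⁻¹ ≡ 43 (mod 83), so λ ≡ 68.
  x = λ² - 71 - 44 = 4624 - 115 ≡ 27; y = λ·(71 - 27) - 79 ≡ 8. → (27, 8)

(27, 8)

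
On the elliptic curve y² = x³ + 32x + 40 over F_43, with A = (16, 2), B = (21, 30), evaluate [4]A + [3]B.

First 4A:
Repeated addition: build up to 4A.
2A: tangent at (16, 2): λ = (3·16² + 32)/(2·2) ≡ 26/4. 4⁻¹ ≡ 11 (mod 43) since 4·11 = 44 ≡ 1, so λ ≡ 26·11 ≡ 28.
  x = λ² - 16 - 16 = 784 - 32 ≡ 21; y = λ·(16 - 21) - 2 ≡ 30. → (21, 30)
3A: (21, 30) + (16, 2). λ = (2 - 30)/(16 - 21) ≡ 15/38 mod 43. 38⁻¹ ≡ 17 (mod 43), so λ ≡ 40.
  x = λ² - 21 - 16 = 1600 - 37 ≡ 15; y = λ·(21 - 15) - 30 ≡ 38. → (15, 38)
4A: (15, 38) + (16, 2). λ = (2 - 38)/(16 - 15) ≡ 7/1 mod 43. 1⁻¹ ≡ 1 (mod 43), so λ ≡ 7.
  x = λ² - 15 - 16 = 49 - 31 ≡ 18; y = λ·(15 - 18) - 38 ≡ 27. → (18, 27)
4A = (18, 27).
Next 3B:
Repeated addition: build up to 3B.
2B: tangent at (21, 30): λ = (3·21² + 32)/(2·30) ≡ 22/17. 17⁻¹ ≡ 38 (mod 43) since 17·38 = 646 ≡ 1, so λ ≡ 22·38 ≡ 19.
  x = λ² - 21 - 21 = 361 - 42 ≡ 18; y = λ·(21 - 18) - 30 ≡ 27. → (18, 27)
3B: (18, 27) + (21, 30). λ = (30 - 27)/(21 - 18) ≡ 3/3 mod 43. 3⁻¹ ≡ 29 (mod 43) since 3·29 = 87 ≡ 1, so λ ≡ 1.
  x = λ² - 18 - 21 = 1 - 39 ≡ 5; y = λ·(18 - 5) - 27 ≡ 29. → (5, 29)
3B = (5, 29).
Finally 4A + 3B:
(18, 27) + (5, 29). λ = (29 - 27)/(5 - 18) ≡ 2/30 mod 43. 30⁻¹ ≡ 33 (mod 43) since 30·33 = 990 ≡ 1, so λ ≡ 23.
  x = λ² - 18 - 5 = 529 - 23 ≡ 33; y = λ·(18 - 33) - 27 ≡ 15. → (33, 15)

(33, 15)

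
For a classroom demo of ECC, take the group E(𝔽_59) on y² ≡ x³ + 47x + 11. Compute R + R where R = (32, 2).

(58, 50)

tangent at (32, 2): λ = (3·32² + 47)/(2·2) ≡ 51/4. 4⁻¹ ≡ 15 (mod 59), so λ ≡ 51·15 ≡ 57.
  x = λ² - 32 - 32 = 3249 - 64 ≡ 58; y = λ·(32 - 58) - 2 ≡ 50. → (58, 50)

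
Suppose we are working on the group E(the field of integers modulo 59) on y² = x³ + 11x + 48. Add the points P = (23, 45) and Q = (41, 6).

(21, 49)

(23, 45) + (41, 6). λ = (6 - 45)/(41 - 23) ≡ 20/18 mod 59. 18⁻¹ ≡ 23 (mod 59), so λ ≡ 47.
  x = λ² - 23 - 41 = 2209 - 64 ≡ 21; y = λ·(23 - 21) - 45 ≡ 49. → (21, 49)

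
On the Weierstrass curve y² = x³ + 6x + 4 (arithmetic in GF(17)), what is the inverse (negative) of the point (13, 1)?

(13, 16)

-(13, 1) = (13, -1 mod 17) = (13, 16).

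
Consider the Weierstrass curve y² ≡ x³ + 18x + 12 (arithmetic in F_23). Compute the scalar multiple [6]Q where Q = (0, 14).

O

Double-and-add on 6 = (110)₂. Start with Q = (0, 14) for the leading 1-bit.
double: tangent at (0, 14): λ = (3·0² + 18)/(2·14) ≡ 18/5. 5⁻¹ ≡ 14 (mod 23) since 5·14 = 70 ≡ 1, so λ ≡ 18·14 ≡ 22.
  x = λ² - 0 - 0 = 484 - 0 ≡ 1; y = λ·(0 - 1) - 14 ≡ 10. → (1, 10)
add Q: (1, 10) + (0, 14). λ = (14 - 10)/(0 - 1) ≡ 4/22 mod 23. 22⁻¹ ≡ 22 (mod 23), so λ ≡ 19.
  x = λ² - 1 - 0 = 361 - 1 ≡ 15; y = λ·(1 - 15) - 10 ≡ 0. → (15, 0)
double: (15, 0) + (15, 0): same x and y₁ ≡ -y₂, so the sum is ∞.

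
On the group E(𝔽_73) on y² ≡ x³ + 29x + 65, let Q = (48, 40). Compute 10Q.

Double-and-add on 10 = (1010)₂. Start with Q = (48, 40) for the leading 1-bit.
double: tangent at (48, 40): λ = (3·48² + 29)/(2·40) ≡ 6/7. 7⁻¹ ≡ 21 (mod 73), so λ ≡ 6·21 ≡ 53.
  x = λ² - 48 - 48 = 2809 - 96 ≡ 12; y = λ·(48 - 12) - 40 ≡ 43. → (12, 43)
double: tangent at (12, 43): λ = (3·12² + 29)/(2·43) ≡ 23/13. 13⁻¹ ≡ 45 (mod 73), so λ ≡ 23·45 ≡ 13.
  x = λ² - 12 - 12 = 169 - 24 ≡ 72; y = λ·(12 - 72) - 43 ≡ 53. → (72, 53)
add Q: (72, 53) + (48, 40). λ = (40 - 53)/(48 - 72) ≡ 60/49 mod 73. 49⁻¹ ≡ 3 (mod 73) since 49·3 = 147 ≡ 1, so λ ≡ 34.
  x = λ² - 72 - 48 = 1156 - 120 ≡ 14; y = λ·(72 - 14) - 53 ≡ 21. → (14, 21)
double: tangent at (14, 21): λ = (3·14² + 29)/(2·21) ≡ 33/42. 42⁻¹ ≡ 40 (mod 73) since 42·40 = 1680 ≡ 1, so λ ≡ 33·40 ≡ 6.
  x = λ² - 14 - 14 = 36 - 28 ≡ 8; y = λ·(14 - 8) - 21 ≡ 15. → (8, 15)

(8, 15)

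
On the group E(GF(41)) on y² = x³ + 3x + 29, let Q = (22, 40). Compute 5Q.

(13, 16)

Double-and-add on 5 = (101)₂. Start with Q = (22, 40) for the leading 1-bit.
double: tangent at (22, 40): λ = (3·22² + 3)/(2·40) ≡ 20/39. 39⁻¹ ≡ 20 (mod 41) since 39·20 = 780 ≡ 1, so λ ≡ 20·20 ≡ 31.
  x = λ² - 22 - 22 = 961 - 44 ≡ 15; y = λ·(22 - 15) - 40 ≡ 13. → (15, 13)
double: tangent at (15, 13): λ = (3·15² + 3)/(2·13) ≡ 22/26. 26⁻¹ ≡ 30 (mod 41), so λ ≡ 22·30 ≡ 4.
  x = λ² - 15 - 15 = 16 - 30 ≡ 27; y = λ·(15 - 27) - 13 ≡ 21. → (27, 21)
add Q: (27, 21) + (22, 40). λ = (40 - 21)/(22 - 27) ≡ 19/36 mod 41. 36⁻¹ ≡ 8 (mod 41), so λ ≡ 29.
  x = λ² - 27 - 22 = 841 - 49 ≡ 13; y = λ·(27 - 13) - 21 ≡ 16. → (13, 16)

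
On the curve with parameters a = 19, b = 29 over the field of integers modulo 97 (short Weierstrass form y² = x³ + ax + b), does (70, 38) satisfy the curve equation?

y² = 38² ≡ 86; x³ + 19x + 29 = 344359 ≡ 9 (mod 97). 86 ≠ 9.

no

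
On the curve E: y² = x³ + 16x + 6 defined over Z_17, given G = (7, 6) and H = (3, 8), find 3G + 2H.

(7, 11)

First 3G:
Repeated addition: build up to 3G.
2G: tangent at (7, 6): λ = (3·7² + 16)/(2·6) ≡ 10/12. 12⁻¹ ≡ 10 (mod 17), so λ ≡ 10·10 ≡ 15.
  x = λ² - 7 - 7 = 225 - 14 ≡ 7; y = λ·(7 - 7) - 6 ≡ 11. → (7, 11)
3G: (7, 11) + (7, 6): same x and y₁ ≡ -y₂, so the sum is O.
3G = O.
Next 2H:
Repeated addition: build up to 2H.
2H: tangent at (3, 8): λ = (3·3² + 16)/(2·8) ≡ 9/16. 16⁻¹ ≡ 16 (mod 17), so λ ≡ 9·16 ≡ 8.
  x = λ² - 3 - 3 = 64 - 6 ≡ 7; y = λ·(3 - 7) - 8 ≡ 11. → (7, 11)
2H = (7, 11).
Finally 3G + 2H:
O + (7, 11) = (7, 11) (identity).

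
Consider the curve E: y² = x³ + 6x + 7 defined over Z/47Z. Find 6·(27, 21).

Write P = (27, 21).
Double-and-add on 6 = (110)₂. Start with P = (27, 21) for the leading 1-bit.
double: tangent at (27, 21): λ = (3·27² + 6)/(2·21) ≡ 31/42. 42⁻¹ ≡ 28 (mod 47), so λ ≡ 31·28 ≡ 22.
  x = λ² - 27 - 27 = 484 - 54 ≡ 7; y = λ·(27 - 7) - 21 ≡ 43. → (7, 43)
add P: (7, 43) + (27, 21). λ = (21 - 43)/(27 - 7) ≡ 25/20 mod 47. 20⁻¹ ≡ 40 (mod 47) since 20·40 = 800 ≡ 1, so λ ≡ 13.
  x = λ² - 7 - 27 = 169 - 34 ≡ 41; y = λ·(7 - 41) - 43 ≡ 32. → (41, 32)
double: tangent at (41, 32): λ = (3·41² + 6)/(2·32) ≡ 20/17. 17⁻¹ ≡ 36 (mod 47) since 17·36 = 612 ≡ 1, so λ ≡ 20·36 ≡ 15.
  x = λ² - 41 - 41 = 225 - 82 ≡ 2; y = λ·(41 - 2) - 32 ≡ 36. → (2, 36)

(2, 36)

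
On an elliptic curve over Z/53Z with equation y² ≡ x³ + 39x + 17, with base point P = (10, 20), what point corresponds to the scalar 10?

Repeated addition: build up to 10P.
2P: tangent at (10, 20): λ = (3·10² + 39)/(2·20) ≡ 21/40. 40⁻¹ ≡ 4 (mod 53), so λ ≡ 21·4 ≡ 31.
  x = λ² - 10 - 10 = 961 - 20 ≡ 40; y = λ·(10 - 40) - 20 ≡ 4. → (40, 4)
3P: (40, 4) + (10, 20). λ = (20 - 4)/(10 - 40) ≡ 16/23 mod 53. 23⁻¹ ≡ 30 (mod 53) since 23·30 = 690 ≡ 1, so λ ≡ 3.
  x = λ² - 40 - 10 = 9 - 50 ≡ 12; y = λ·(40 - 12) - 4 ≡ 27. → (12, 27)
4P: (12, 27) + (10, 20). λ = (20 - 27)/(10 - 12) ≡ 46/51 mod 53. 51⁻¹ ≡ 26 (mod 53), so λ ≡ 30.
  x = λ² - 12 - 10 = 900 - 22 ≡ 30; y = λ·(12 - 30) - 27 ≡ 16. → (30, 16)
5P: (30, 16) + (10, 20). λ = (20 - 16)/(10 - 30) ≡ 4/33 mod 53. 33⁻¹ ≡ 45 (mod 53), so λ ≡ 21.
  x = λ² - 30 - 10 = 441 - 40 ≡ 30; y = λ·(30 - 30) - 16 ≡ 37. → (30, 37)
6P: (30, 37) + (10, 20). λ = (20 - 37)/(10 - 30) ≡ 36/33 mod 53. 33⁻¹ ≡ 45 (mod 53), so λ ≡ 30.
  x = λ² - 30 - 10 = 900 - 40 ≡ 12; y = λ·(30 - 12) - 37 ≡ 26. → (12, 26)
7P: (12, 26) + (10, 20). λ = (20 - 26)/(10 - 12) ≡ 47/51 mod 53. 51⁻¹ ≡ 26 (mod 53) since 51·26 = 1326 ≡ 1, so λ ≡ 3.
  x = λ² - 12 - 10 = 9 - 22 ≡ 40; y = λ·(12 - 40) - 26 ≡ 49. → (40, 49)
8P: (40, 49) + (10, 20). λ = (20 - 49)/(10 - 40) ≡ 24/23 mod 53. 23⁻¹ ≡ 30 (mod 53), so λ ≡ 31.
  x = λ² - 40 - 10 = 961 - 50 ≡ 10; y = λ·(40 - 10) - 49 ≡ 33. → (10, 33)
9P: (10, 33) + (10, 20): same x and y₁ ≡ -y₂, so the sum is the point at infinity.
10P: the point at infinity + (10, 20) = (10, 20) (identity).

(10, 20)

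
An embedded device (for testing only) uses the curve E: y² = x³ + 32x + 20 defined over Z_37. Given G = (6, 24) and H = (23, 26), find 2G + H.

(16, 15)

First 2G:
Repeated addition: build up to 2G.
2G: tangent at (6, 24): λ = (3·6² + 32)/(2·24) ≡ 29/11. 11⁻¹ ≡ 27 (mod 37), so λ ≡ 29·27 ≡ 6.
  x = λ² - 6 - 6 = 36 - 12 ≡ 24; y = λ·(6 - 24) - 24 ≡ 16. → (24, 16)
2G = (24, 16).
Finally 2G + H:
(24, 16) + (23, 26). λ = (26 - 16)/(23 - 24) ≡ 10/36 mod 37. 36⁻¹ ≡ 36 (mod 37), so λ ≡ 27.
  x = λ² - 24 - 23 = 729 - 47 ≡ 16; y = λ·(24 - 16) - 16 ≡ 15. → (16, 15)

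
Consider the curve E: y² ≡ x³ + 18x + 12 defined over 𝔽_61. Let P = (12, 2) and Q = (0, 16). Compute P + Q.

(8, 34)

(12, 2) + (0, 16). λ = (16 - 2)/(0 - 12) ≡ 14/49 mod 61. 49⁻¹ ≡ 5 (mod 61), so λ ≡ 9.
  x = λ² - 12 - 0 = 81 - 12 ≡ 8; y = λ·(12 - 8) - 2 ≡ 34. → (8, 34)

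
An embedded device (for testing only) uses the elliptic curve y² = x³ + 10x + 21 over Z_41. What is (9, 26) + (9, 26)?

(19, 31)

tangent at (9, 26): λ = (3·9² + 10)/(2·26) ≡ 7/11. 11⁻¹ ≡ 15 (mod 41), so λ ≡ 7·15 ≡ 23.
  x = λ² - 9 - 9 = 529 - 18 ≡ 19; y = λ·(9 - 19) - 26 ≡ 31. → (19, 31)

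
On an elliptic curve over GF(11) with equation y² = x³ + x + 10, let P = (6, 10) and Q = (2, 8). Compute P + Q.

(6, 10) + (2, 8). λ = (8 - 10)/(2 - 6) ≡ 9/7 mod 11. 7⁻¹ ≡ 8 (mod 11) since 7·8 = 56 ≡ 1, so λ ≡ 6.
  x = λ² - 6 - 2 = 36 - 8 ≡ 6; y = λ·(6 - 6) - 10 ≡ 1. → (6, 1)

(6, 1)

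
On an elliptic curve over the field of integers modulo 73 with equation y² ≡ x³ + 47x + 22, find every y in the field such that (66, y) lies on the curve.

x³ + 47x + 22 = 290620 ≡ 7 (mod 73).
7 is a non-residue mod 73; no y exists.

none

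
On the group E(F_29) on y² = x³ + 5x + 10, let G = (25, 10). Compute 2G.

(28, 27)

tangent at (25, 10): λ = (3·25² + 5)/(2·10) ≡ 24/20. 20⁻¹ ≡ 16 (mod 29), so λ ≡ 24·16 ≡ 7.
  x = λ² - 25 - 25 = 49 - 50 ≡ 28; y = λ·(25 - 28) - 10 ≡ 27. → (28, 27)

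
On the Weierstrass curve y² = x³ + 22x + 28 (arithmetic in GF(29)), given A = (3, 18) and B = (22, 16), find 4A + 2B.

(21, 6)

First 4A:
Repeated addition: build up to 4A.
2A: tangent at (3, 18): λ = (3·3² + 22)/(2·18) ≡ 20/7. 7⁻¹ ≡ 25 (mod 29), so λ ≡ 20·25 ≡ 7.
  x = λ² - 3 - 3 = 49 - 6 ≡ 14; y = λ·(3 - 14) - 18 ≡ 21. → (14, 21)
3A: (14, 21) + (3, 18). λ = (18 - 21)/(3 - 14) ≡ 26/18 mod 29. 18⁻¹ ≡ 21 (mod 29), so λ ≡ 24.
  x = λ² - 14 - 3 = 576 - 17 ≡ 8; y = λ·(14 - 8) - 21 ≡ 7. → (8, 7)
4A: (8, 7) + (3, 18). λ = (18 - 7)/(3 - 8) ≡ 11/24 mod 29. 24⁻¹ ≡ 23 (mod 29) since 24·23 = 552 ≡ 1, so λ ≡ 21.
  x = λ² - 8 - 3 = 441 - 11 ≡ 24; y = λ·(8 - 24) - 7 ≡ 5. → (24, 5)
4A = (24, 5).
Next 2B:
Repeated addition: build up to 2B.
2B: tangent at (22, 16): λ = (3·22² + 22)/(2·16) ≡ 24/3. 3⁻¹ ≡ 10 (mod 29) since 3·10 = 30 ≡ 1, so λ ≡ 24·10 ≡ 8.
  x = λ² - 22 - 22 = 64 - 44 ≡ 20; y = λ·(22 - 20) - 16 ≡ 0. → (20, 0)
2B = (20, 0).
Finally 4A + 2B:
(24, 5) + (20, 0). λ = (0 - 5)/(20 - 24) ≡ 24/25 mod 29. 25⁻¹ ≡ 7 (mod 29), so λ ≡ 23.
  x = λ² - 24 - 20 = 529 - 44 ≡ 21; y = λ·(24 - 21) - 5 ≡ 6. → (21, 6)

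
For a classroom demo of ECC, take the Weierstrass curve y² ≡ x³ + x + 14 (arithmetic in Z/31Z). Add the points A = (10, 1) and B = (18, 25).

(10, 1) + (18, 25). λ = (25 - 1)/(18 - 10) ≡ 24/8 mod 31. 8⁻¹ ≡ 4 (mod 31) since 8·4 = 32 ≡ 1, so λ ≡ 3.
  x = λ² - 10 - 18 = 9 - 28 ≡ 12; y = λ·(10 - 12) - 1 ≡ 24. → (12, 24)

(12, 24)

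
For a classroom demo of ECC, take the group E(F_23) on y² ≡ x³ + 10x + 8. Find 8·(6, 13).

(13, 14)

Write G = (6, 13).
Repeated addition: build up to 8G.
2G: tangent at (6, 13): λ = (3·6² + 10)/(2·13) ≡ 3/3. 3⁻¹ ≡ 8 (mod 23) since 3·8 = 24 ≡ 1, so λ ≡ 3·8 ≡ 1.
  x = λ² - 6 - 6 = 1 - 12 ≡ 12; y = λ·(6 - 12) - 13 ≡ 4. → (12, 4)
3G: (12, 4) + (6, 13). λ = (13 - 4)/(6 - 12) ≡ 9/17 mod 23. 17⁻¹ ≡ 19 (mod 23), so λ ≡ 10.
  x = λ² - 12 - 6 = 100 - 18 ≡ 13; y = λ·(12 - 13) - 4 ≡ 9. → (13, 9)
4G: (13, 9) + (6, 13). λ = (13 - 9)/(6 - 13) ≡ 4/16 mod 23. 16⁻¹ ≡ 13 (mod 23) since 16·13 = 208 ≡ 1, so λ ≡ 6.
  x = λ² - 13 - 6 = 36 - 19 ≡ 17; y = λ·(13 - 17) - 9 ≡ 13. → (17, 13)
5G: (17, 13) + (6, 13). λ = (13 - 13)/(6 - 17) ≡ 0/12 mod 23. 12⁻¹ ≡ 2 (mod 23) since 12·2 = 24 ≡ 1, so λ ≡ 0.
  x = λ² - 17 - 6 = 0 - 23 ≡ 0; y = λ·(17 - 0) - 13 ≡ 10. → (0, 10)
6G: (0, 10) + (6, 13). λ = (13 - 10)/(6 - 0) ≡ 3/6 mod 23. 6⁻¹ ≡ 4 (mod 23) since 6·4 = 24 ≡ 1, so λ ≡ 12.
  x = λ² - 0 - 6 = 144 - 6 ≡ 0; y = λ·(0 - 0) - 10 ≡ 13. → (0, 13)
7G: (0, 13) + (6, 13). λ = (13 - 13)/(6 - 0) ≡ 0/6 mod 23. 6⁻¹ ≡ 4 (mod 23) since 6·4 = 24 ≡ 1, so λ ≡ 0.
  x = λ² - 0 - 6 = 0 - 6 ≡ 17; y = λ·(0 - 17) - 13 ≡ 10. → (17, 10)
8G: (17, 10) + (6, 13). λ = (13 - 10)/(6 - 17) ≡ 3/12 mod 23. 12⁻¹ ≡ 2 (mod 23), so λ ≡ 6.
  x = λ² - 17 - 6 = 36 - 23 ≡ 13; y = λ·(17 - 13) - 10 ≡ 14. → (13, 14)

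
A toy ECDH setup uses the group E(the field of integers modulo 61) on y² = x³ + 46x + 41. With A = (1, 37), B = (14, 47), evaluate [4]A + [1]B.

First 4A:
Double-and-add on 4 = (100)₂. Start with A = (1, 37) for the leading 1-bit.
double: tangent at (1, 37): λ = (3·1² + 46)/(2·37) ≡ 49/13. 13⁻¹ ≡ 47 (mod 61), so λ ≡ 49·47 ≡ 46.
  x = λ² - 1 - 1 = 2116 - 2 ≡ 40; y = λ·(1 - 40) - 37 ≡ 60. → (40, 60)
double: tangent at (40, 60): λ = (3·40² + 46)/(2·60) ≡ 27/59. 59⁻¹ ≡ 30 (mod 61) since 59·30 = 1770 ≡ 1, so λ ≡ 27·30 ≡ 17.
  x = λ² - 40 - 40 = 289 - 80 ≡ 26; y = λ·(40 - 26) - 60 ≡ 56. → (26, 56)
4A = (26, 56).
Finally 4A + B:
(26, 56) + (14, 47). λ = (47 - 56)/(14 - 26) ≡ 52/49 mod 61. 49⁻¹ ≡ 5 (mod 61) since 49·5 = 245 ≡ 1, so λ ≡ 16.
  x = λ² - 26 - 14 = 256 - 40 ≡ 33; y = λ·(26 - 33) - 56 ≡ 15. → (33, 15)

(33, 15)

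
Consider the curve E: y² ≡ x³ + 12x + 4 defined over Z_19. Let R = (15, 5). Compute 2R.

(6, 11)

tangent at (15, 5): λ = (3·15² + 12)/(2·5) ≡ 3/10. 10⁻¹ ≡ 2 (mod 19) since 10·2 = 20 ≡ 1, so λ ≡ 3·2 ≡ 6.
  x = λ² - 15 - 15 = 36 - 30 ≡ 6; y = λ·(15 - 6) - 5 ≡ 11. → (6, 11)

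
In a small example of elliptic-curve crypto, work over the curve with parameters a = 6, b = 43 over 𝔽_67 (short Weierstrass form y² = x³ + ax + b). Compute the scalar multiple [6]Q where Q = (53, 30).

Repeated addition: build up to 6Q.
2Q: tangent at (53, 30): λ = (3·53² + 6)/(2·30) ≡ 58/60. 60⁻¹ ≡ 19 (mod 67), so λ ≡ 58·19 ≡ 30.
  x = λ² - 53 - 53 = 900 - 106 ≡ 57; y = λ·(53 - 57) - 30 ≡ 51. → (57, 51)
3Q: (57, 51) + (53, 30). λ = (30 - 51)/(53 - 57) ≡ 46/63 mod 67. 63⁻¹ ≡ 50 (mod 67), so λ ≡ 22.
  x = λ² - 57 - 53 = 484 - 110 ≡ 39; y = λ·(57 - 39) - 51 ≡ 10. → (39, 10)
4Q: (39, 10) + (53, 30). λ = (30 - 10)/(53 - 39) ≡ 20/14 mod 67. 14⁻¹ ≡ 24 (mod 67), so λ ≡ 11.
  x = λ² - 39 - 53 = 121 - 92 ≡ 29; y = λ·(39 - 29) - 10 ≡ 33. → (29, 33)
5Q: (29, 33) + (53, 30). λ = (30 - 33)/(53 - 29) ≡ 64/24 mod 67. 24⁻¹ ≡ 14 (mod 67), so λ ≡ 25.
  x = λ² - 29 - 53 = 625 - 82 ≡ 7; y = λ·(29 - 7) - 33 ≡ 48. → (7, 48)
6Q: (7, 48) + (53, 30). λ = (30 - 48)/(53 - 7) ≡ 49/46 mod 67. 46⁻¹ ≡ 51 (mod 67), so λ ≡ 20.
  x = λ² - 7 - 53 = 400 - 60 ≡ 5; y = λ·(7 - 5) - 48 ≡ 59. → (5, 59)

(5, 59)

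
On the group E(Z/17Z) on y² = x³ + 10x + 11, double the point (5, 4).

tangent at (5, 4): λ = (3·5² + 10)/(2·4) ≡ 0/8. 8⁻¹ ≡ 15 (mod 17), so λ ≡ 0·15 ≡ 0.
  x = λ² - 5 - 5 = 0 - 10 ≡ 7; y = λ·(5 - 7) - 4 ≡ 13. → (7, 13)

(7, 13)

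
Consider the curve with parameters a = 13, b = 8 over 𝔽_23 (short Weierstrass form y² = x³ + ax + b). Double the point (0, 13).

(6, 7)

tangent at (0, 13): λ = (3·0² + 13)/(2·13) ≡ 13/3. 3⁻¹ ≡ 8 (mod 23), so λ ≡ 13·8 ≡ 12.
  x = λ² - 0 - 0 = 144 - 0 ≡ 6; y = λ·(0 - 6) - 13 ≡ 7. → (6, 7)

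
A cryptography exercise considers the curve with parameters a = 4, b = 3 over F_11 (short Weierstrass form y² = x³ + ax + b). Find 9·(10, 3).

(0, 5)

Write Q = (10, 3).
Double-and-add on 9 = (1001)₂. Start with Q = (10, 3) for the leading 1-bit.
double: tangent at (10, 3): λ = (3·10² + 4)/(2·3) ≡ 7/6. 6⁻¹ ≡ 2 (mod 11), so λ ≡ 7·2 ≡ 3.
  x = λ² - 10 - 10 = 9 - 20 ≡ 0; y = λ·(10 - 0) - 3 ≡ 5. → (0, 5)
double: tangent at (0, 5): λ = (3·0² + 4)/(2·5) ≡ 4/10. 10⁻¹ ≡ 10 (mod 11), so λ ≡ 4·10 ≡ 7.
  x = λ² - 0 - 0 = 49 - 0 ≡ 5; y = λ·(0 - 5) - 5 ≡ 4. → (5, 4)
double: tangent at (5, 4): λ = (3·5² + 4)/(2·4) ≡ 2/8. 8⁻¹ ≡ 7 (mod 11), so λ ≡ 2·7 ≡ 3.
  x = λ² - 5 - 5 = 9 - 10 ≡ 10; y = λ·(5 - 10) - 4 ≡ 3. → (10, 3)
add Q: tangent at (10, 3): λ = (3·10² + 4)/(2·3) ≡ 7/6. 6⁻¹ ≡ 2 (mod 11), so λ ≡ 7·2 ≡ 3.
  x = λ² - 10 - 10 = 9 - 20 ≡ 0; y = λ·(10 - 0) - 3 ≡ 5. → (0, 5)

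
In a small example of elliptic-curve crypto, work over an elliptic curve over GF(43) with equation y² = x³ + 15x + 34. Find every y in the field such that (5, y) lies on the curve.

none

x³ + 15x + 34 = 234 ≡ 19 (mod 43).
19 is a non-residue mod 43; no y exists.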